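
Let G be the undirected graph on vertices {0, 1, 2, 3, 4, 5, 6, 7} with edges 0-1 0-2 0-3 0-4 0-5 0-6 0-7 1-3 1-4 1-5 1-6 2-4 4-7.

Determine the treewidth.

2

A width-2 tree decomposition is:
Bags: B1 = {0, 1, 4}  B2 = {0, 2, 4}  B3 = {0, 1, 6}  B4 = {0, 1, 3}  B5 = {0, 4, 7}  B6 = {0, 1, 5}
Tree: B1–B2, B1–B3, B1–B4, B2–B5, B3–B6
Each bag holds 3 vertices, so the decomposition has width 2, which upper-bounds the treewidth. On the other hand G contains the 3-clique {0, 1, 3}. A clique must lie in a single bag of any decomposition, so no decomposition can have width below 2. Combining the bounds, tw(G) = 2.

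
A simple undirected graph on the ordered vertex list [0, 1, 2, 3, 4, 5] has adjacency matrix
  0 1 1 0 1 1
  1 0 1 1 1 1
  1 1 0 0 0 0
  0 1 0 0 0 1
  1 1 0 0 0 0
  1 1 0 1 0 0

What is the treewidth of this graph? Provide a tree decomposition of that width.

Treewidth 2.
Bags: B1 = {1, 3, 5}  B2 = {0, 1, 5}  B3 = {0, 1, 2}  B4 = {0, 1, 4}
Tree: B1–B2, B2–B3, B3–B4

Each bag holds 3 vertices, so the decomposition has width 2, which upper-bounds the treewidth. For the lower bound, the 3 vertices {0, 1, 2} are pairwise adjacent, and any tree decomposition puts a clique entirely inside one bag — forcing width ≥ 2. The upper and lower bounds meet at 2, so that is the treewidth.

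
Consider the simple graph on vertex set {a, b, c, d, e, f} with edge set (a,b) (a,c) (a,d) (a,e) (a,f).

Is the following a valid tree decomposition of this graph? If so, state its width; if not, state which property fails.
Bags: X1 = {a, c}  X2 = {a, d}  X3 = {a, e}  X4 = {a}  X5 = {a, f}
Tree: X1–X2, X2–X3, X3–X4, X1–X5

No — vertex b appears in no bag.

A tree decomposition must satisfy three properties: every vertex lies in some bag; for every edge, both endpoints lie together in some bag; and for every vertex, the bags containing it form a connected subtree. Here vertex b appears in no bag, so the decomposition is invalid.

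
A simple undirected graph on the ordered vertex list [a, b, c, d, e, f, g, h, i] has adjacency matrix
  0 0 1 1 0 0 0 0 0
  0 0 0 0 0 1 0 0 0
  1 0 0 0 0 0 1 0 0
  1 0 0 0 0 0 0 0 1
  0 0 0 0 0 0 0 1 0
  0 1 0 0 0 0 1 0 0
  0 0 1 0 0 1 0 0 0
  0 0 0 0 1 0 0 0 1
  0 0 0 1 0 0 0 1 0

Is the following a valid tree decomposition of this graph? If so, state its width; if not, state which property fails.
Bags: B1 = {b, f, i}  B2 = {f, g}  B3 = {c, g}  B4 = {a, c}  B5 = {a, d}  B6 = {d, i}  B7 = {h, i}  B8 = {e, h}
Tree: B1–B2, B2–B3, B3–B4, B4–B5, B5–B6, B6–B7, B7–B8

No — bags containing vertex i are not connected in the tree.

A tree decomposition must satisfy three properties: every vertex lies in some bag; for every edge, both endpoints lie together in some bag; and for every vertex, the bags containing it form a connected subtree. Here bags containing vertex i are not connected in the tree, so the decomposition is invalid.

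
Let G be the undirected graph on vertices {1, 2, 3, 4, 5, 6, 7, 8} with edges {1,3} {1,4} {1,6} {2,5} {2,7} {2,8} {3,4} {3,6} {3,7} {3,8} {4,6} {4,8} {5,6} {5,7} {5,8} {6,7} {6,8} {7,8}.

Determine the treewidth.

A width-3 tree decomposition is:
Bags: B1 = {5, 6, 7, 8}  B2 = {3, 6, 7, 8}  B3 = {3, 4, 6, 8}  B4 = {1, 3, 4, 6}  B5 = {2, 5, 7, 8}
Tree: B1–B2, B2–B3, B3–B4, B1–B5
Each bag holds 4 vertices, so the decomposition has width 3, which upper-bounds the treewidth. Conversely, {2, 5, 7, 8} is a clique of size 4, and the vertices of any clique must share a bag in every tree decomposition; so some bag has ≥ 4 vertices and tw(G) ≥ 3. Therefore the treewidth is 3.

3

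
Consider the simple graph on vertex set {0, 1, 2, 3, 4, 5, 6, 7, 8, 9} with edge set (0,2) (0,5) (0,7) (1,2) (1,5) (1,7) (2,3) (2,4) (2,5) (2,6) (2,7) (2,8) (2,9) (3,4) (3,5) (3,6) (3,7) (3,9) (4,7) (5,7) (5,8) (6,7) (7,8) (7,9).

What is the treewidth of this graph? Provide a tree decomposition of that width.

Treewidth 3.
One optimal decomposition is:
Bags: B1 = {2, 3, 5, 7}  B2 = {2, 5, 7, 8}  B3 = {1, 2, 5, 7}  B4 = {2, 3, 7, 9}  B5 = {2, 3, 6, 7}  B6 = {2, 3, 4, 7}  B7 = {0, 2, 5, 7}
Tree: B1–B2, B2–B3, B1–B4, B1–B5, B4–B6, B1–B7

The largest bag has 4 vertices, giving width 3; this decomposition certifies tw(G) ≤ 3. On the other hand G contains the 4-clique {0, 2, 5, 7}. A clique must lie in a single bag of any decomposition, so no decomposition can have width below 3. Combining the bounds, tw(G) = 3.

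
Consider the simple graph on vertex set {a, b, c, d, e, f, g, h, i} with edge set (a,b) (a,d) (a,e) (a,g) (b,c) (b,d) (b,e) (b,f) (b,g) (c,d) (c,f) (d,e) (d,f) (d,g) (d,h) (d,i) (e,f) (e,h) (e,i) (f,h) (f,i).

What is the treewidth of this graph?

3

A width-3 tree decomposition is:
Bags: B1 = {b, d, e, f}  B2 = {b, c, d, f}  B3 = {d, e, f, h}  B4 = {a, b, d, e}  B5 = {d, e, f, i}  B6 = {a, b, d, g}
Tree: B1–B2, B1–B3, B1–B4, B3–B5, B4–B6
Every bag has size at most 4, so the width is 4 − 1 = 3 and tw(G) ≤ 3. For the lower bound, the 4 vertices {a, b, d, g} are pairwise adjacent, and any tree decomposition puts a clique entirely inside one bag — forcing width ≥ 3. The upper and lower bounds meet at 3, so that is the treewidth.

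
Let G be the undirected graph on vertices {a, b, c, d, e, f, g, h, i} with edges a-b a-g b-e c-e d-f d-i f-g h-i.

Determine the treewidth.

1

A width-1 tree decomposition is:
Bags: B1 = {c, e}  B2 = {b, e}  B3 = {a, b}  B4 = {a, g}  B5 = {f, g}  B6 = {d, f}  B7 = {d, i}  B8 = {h, i}
Tree: B1–B2, B2–B3, B3–B4, B4–B5, B5–B6, B6–B7, B7–B8
Each bag holds 2 vertices, so the decomposition has width 1, which upper-bounds the treewidth. Since G has at least one edge (e.g. c–e), it is not an edgeless graph, so tw(G) ≥ 1. The upper and lower bounds meet at 1, so that is the treewidth.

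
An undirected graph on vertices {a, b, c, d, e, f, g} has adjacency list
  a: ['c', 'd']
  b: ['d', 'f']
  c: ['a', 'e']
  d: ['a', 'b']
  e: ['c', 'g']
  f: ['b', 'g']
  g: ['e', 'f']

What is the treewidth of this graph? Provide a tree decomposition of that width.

Each bag holds 3 vertices, so the decomposition has width 2, which upper-bounds the treewidth. For the lower bound, G contains the cycle e–c–a–d–b–f–g–e, so G is not a forest; only forests have treewidth ≤ 1, hence tw(G) ≥ 2. Hence tw(G) = 2 exactly.

Treewidth 2.
Bags: B1 = {a, c, e}  B2 = {a, d, e}  B3 = {b, d, e}  B4 = {b, e, f}  B5 = {e, f, g}
Tree: B1–B2, B2–B3, B3–B4, B4–B5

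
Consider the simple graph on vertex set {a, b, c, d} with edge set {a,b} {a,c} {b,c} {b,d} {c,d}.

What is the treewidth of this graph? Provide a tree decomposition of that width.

Treewidth 2.
One optimal decomposition is:
Bags: B1 = {a, b, c}  B2 = {b, c, d}
Tree: B1–B2

Each bag holds 3 vertices, so the decomposition has width 2, which upper-bounds the treewidth. For the lower bound, the 3 vertices {b, c, d} are pairwise adjacent, and any tree decomposition puts a clique entirely inside one bag — forcing width ≥ 2. Combining the bounds, tw(G) = 2.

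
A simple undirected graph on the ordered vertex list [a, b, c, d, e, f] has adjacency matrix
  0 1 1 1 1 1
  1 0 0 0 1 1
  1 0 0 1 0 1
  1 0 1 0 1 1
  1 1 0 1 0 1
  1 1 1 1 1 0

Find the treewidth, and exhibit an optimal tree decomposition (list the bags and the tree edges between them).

Every bag has size at most 4, so the width is 4 − 1 = 3 and tw(G) ≤ 3. Conversely, {a, d, e, f} is a clique of size 4, and the vertices of any clique must share a bag in every tree decomposition; so some bag has ≥ 4 vertices and tw(G) ≥ 3. Combining the bounds, tw(G) = 3.

Treewidth 3.
Bags: B1 = {a, d, e, f}  B2 = {a, c, d, f}  B3 = {a, b, e, f}
Tree: B1–B2, B1–B3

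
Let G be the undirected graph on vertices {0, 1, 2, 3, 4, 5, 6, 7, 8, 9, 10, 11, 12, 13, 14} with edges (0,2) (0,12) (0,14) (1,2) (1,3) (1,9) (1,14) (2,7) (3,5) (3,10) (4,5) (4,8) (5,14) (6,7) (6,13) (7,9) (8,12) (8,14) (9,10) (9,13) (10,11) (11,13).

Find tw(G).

A width-3 tree decomposition is:
Bags: B1 = {6, 7, 11, 13}  B2 = {7, 9, 11, 13}  B3 = {7, 9, 10, 11}  B4 = {2, 7, 9, 10}  B5 = {1, 2, 9, 10}  B6 = {1, 2, 3, 10}  B7 = {0, 1, 2, 3}  B8 = {0, 1, 3, 14}  B9 = {0, 3, 5, 14}  B10 = {0, 5, 12, 14}  B11 = {5, 8, 12, 14}  B12 = {4, 5, 8, 12}
Tree: B1–B2, B2–B3, B3–B4, B4–B5, B5–B6, B6–B7, B7–B8, B8–B9, B9–B10, B10–B11, B11–B12
The largest bag has 4 vertices, giving width 3; this decomposition certifies tw(G) ≤ 3. For the lower bound: the 4 vertex sets {6,11,13}, {7}, {9}, {1,2,3,10} are disjoint, each induces a connected subgraph, and every pair is joined by at least one edge of G. Contracting each set to a single vertex therefore yields K_{4} as a minor, and since treewidth is minor-monotone, tw(G) ≥ tw(K_{4}) = 3. Combining the bounds, tw(G) = 3.

3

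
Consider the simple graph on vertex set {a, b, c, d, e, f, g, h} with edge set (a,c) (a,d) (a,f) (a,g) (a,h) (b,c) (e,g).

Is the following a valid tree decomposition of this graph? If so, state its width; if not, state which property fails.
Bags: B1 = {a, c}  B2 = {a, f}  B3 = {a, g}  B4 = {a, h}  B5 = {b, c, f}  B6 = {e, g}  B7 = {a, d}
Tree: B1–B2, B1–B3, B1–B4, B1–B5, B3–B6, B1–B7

A tree decomposition must satisfy three properties: every vertex lies in some bag; for every edge, both endpoints lie together in some bag; and for every vertex, the bags containing it form a connected subtree. Here bags containing vertex f are not connected in the tree, so the decomposition is invalid.

No — bags containing vertex f are not connected in the tree.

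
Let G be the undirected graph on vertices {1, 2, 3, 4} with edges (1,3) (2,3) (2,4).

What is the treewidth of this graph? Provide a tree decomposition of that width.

Treewidth 1.
One optimal decomposition is:
Bags: B1 = {2, 3}  B2 = {1, 3}  B3 = {2, 4}
Tree: B1–B2, B1–B3

Each bag holds 2 vertices, so the decomposition has width 1, which upper-bounds the treewidth. Any graph with an edge has treewidth ≥ 1, and G has the edge 3–2. Combining the bounds, tw(G) = 1.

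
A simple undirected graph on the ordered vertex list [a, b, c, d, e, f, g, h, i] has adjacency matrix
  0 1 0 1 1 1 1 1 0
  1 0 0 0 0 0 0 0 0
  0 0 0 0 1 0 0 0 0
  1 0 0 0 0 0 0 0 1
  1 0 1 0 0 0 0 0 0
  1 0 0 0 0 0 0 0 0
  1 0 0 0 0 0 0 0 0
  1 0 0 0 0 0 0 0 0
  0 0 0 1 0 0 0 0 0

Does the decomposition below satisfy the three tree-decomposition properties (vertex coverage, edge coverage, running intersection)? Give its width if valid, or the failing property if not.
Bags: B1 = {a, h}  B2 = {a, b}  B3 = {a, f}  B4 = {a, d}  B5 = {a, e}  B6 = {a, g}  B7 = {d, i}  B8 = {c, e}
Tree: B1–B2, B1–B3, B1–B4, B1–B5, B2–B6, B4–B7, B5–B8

Vertex coverage: the bags together contain {a, b, c, d, e, f, g, h, i}, the full vertex set. Edge coverage: each edge of G has both endpoints in at least one bag. Running intersection: for every vertex, the bags containing it form a connected subtree. All three properties hold, so this is a valid tree decomposition of width max|bag| − 1 = 1, and hence tw(G) ≤ 1.

Yes; width 1.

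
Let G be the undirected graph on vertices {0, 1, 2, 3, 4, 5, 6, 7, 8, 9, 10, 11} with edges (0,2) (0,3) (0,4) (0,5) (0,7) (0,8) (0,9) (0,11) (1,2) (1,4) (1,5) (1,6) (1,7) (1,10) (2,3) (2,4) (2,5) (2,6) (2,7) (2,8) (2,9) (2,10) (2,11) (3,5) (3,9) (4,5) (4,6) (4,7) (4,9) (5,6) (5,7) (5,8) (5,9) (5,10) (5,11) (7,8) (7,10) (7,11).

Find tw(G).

A width-4 tree decomposition is:
Bags: B1 = {0, 2, 4, 5, 7}  B2 = {0, 2, 5, 7, 8}  B3 = {0, 2, 4, 5, 9}  B4 = {1, 2, 4, 5, 7}  B5 = {0, 2, 5, 7, 11}  B6 = {0, 2, 3, 5, 9}  B7 = {1, 2, 5, 7, 10}  B8 = {1, 2, 4, 5, 6}
Tree: B1–B2, B1–B3, B1–B4, B2–B5, B3–B6, B4–B7, B4–B8
The largest bag has 5 vertices, giving width 4; this decomposition certifies tw(G) ≤ 4. On the other hand G contains the 5-clique {0, 2, 3, 5, 9}. A clique must lie in a single bag of any decomposition, so no decomposition can have width below 4. Combining the bounds, tw(G) = 4.

4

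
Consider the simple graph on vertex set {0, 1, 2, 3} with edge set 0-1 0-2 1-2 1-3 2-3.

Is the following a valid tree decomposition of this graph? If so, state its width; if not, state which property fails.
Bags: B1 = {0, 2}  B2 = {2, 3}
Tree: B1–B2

No — vertex 1 appears in no bag.

A tree decomposition must satisfy three properties: every vertex lies in some bag; for every edge, both endpoints lie together in some bag; and for every vertex, the bags containing it form a connected subtree. Here vertex 1 appears in no bag, so the decomposition is invalid.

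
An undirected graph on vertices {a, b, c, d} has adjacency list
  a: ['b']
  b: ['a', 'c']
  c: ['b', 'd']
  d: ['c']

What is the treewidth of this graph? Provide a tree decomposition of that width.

Treewidth 1.
One optimal decomposition is:
Bags: B1 = {a, b}  B2 = {b, c}  B3 = {c, d}
Tree: B1–B2, B2–B3

Every bag has size at most 2, so the width is 2 − 1 = 1 and tw(G) ≤ 1. Any graph with an edge has treewidth ≥ 1, and G has the edge a–b. Hence tw(G) = 1 exactly.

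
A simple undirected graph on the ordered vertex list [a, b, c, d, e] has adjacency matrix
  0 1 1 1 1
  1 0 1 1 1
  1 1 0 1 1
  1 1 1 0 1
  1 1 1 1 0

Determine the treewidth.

4

A width-4 tree decomposition is:
Bags: B1 = {a, b, c, d, e}
Tree: (single bag)
With just one bag of size 5, the width is 5 − 1 = 4, so tw(G) ≤ 4. Conversely, {a, b, c, d, e} is a clique of size 5, and the vertices of any clique must share a bag in every tree decomposition; so some bag has ≥ 5 vertices and tw(G) ≥ 4. Therefore the treewidth is 4.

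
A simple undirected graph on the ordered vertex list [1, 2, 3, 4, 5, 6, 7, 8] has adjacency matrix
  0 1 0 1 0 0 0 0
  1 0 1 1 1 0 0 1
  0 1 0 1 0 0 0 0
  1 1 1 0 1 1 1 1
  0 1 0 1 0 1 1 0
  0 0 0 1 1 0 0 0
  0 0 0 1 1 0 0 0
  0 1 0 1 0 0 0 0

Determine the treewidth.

A width-2 tree decomposition is:
Bags: B1 = {2, 4, 5}  B2 = {1, 2, 4}  B3 = {2, 3, 4}  B4 = {4, 5, 7}  B5 = {2, 4, 8}  B6 = {4, 5, 6}
Tree: B1–B2, B2–B3, B1–B4, B3–B5, B1–B6
The largest bag has 3 vertices, giving width 2; this decomposition certifies tw(G) ≤ 2. On the other hand G contains the 3-clique {2, 4, 8}. A clique must lie in a single bag of any decomposition, so no decomposition can have width below 2. The upper and lower bounds meet at 2, so that is the treewidth.

2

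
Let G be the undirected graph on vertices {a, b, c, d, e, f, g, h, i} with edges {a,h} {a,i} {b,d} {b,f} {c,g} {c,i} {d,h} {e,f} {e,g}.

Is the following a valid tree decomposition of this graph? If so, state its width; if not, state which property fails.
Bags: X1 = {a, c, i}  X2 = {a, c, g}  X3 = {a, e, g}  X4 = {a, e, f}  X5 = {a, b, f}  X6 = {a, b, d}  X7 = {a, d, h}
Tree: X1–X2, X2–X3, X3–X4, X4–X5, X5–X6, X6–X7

Checking the three conditions: (i) the bags cover all of {a, b, c, d, e, f, g, h, i}; (ii) for each edge, some bag contains both endpoints; (iii) the bags containing any fixed vertex form a subtree. All hold, so the decomposition is valid with width 3 − 1 = 2.

Yes; width 2.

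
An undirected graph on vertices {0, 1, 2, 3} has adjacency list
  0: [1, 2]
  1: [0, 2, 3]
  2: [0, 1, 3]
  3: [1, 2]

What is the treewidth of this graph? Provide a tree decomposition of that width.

The largest bag has 3 vertices, giving width 2; this decomposition certifies tw(G) ≤ 2. Conversely, {0, 1, 2} is a clique of size 3, and the vertices of any clique must share a bag in every tree decomposition; so some bag has ≥ 3 vertices and tw(G) ≥ 2. Therefore the treewidth is 2.

Treewidth 2.
One optimal decomposition is:
Bags: B1 = {1, 2, 3}  B2 = {0, 1, 2}
Tree: B1–B2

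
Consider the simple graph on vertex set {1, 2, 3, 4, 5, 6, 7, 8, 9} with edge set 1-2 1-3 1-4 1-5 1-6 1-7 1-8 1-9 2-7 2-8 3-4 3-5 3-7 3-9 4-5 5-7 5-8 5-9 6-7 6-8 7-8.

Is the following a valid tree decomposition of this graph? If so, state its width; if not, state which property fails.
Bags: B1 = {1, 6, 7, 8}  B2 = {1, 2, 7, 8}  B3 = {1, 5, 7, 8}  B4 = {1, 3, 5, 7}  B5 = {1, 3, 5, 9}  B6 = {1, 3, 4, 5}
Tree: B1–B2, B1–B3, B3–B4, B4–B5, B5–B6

Every vertex of G appears in some bag (union = {1, 2, 3, 4, 5, 6, 7, 8, 9}); every edge is covered by a bag; and for each vertex v the set of bags containing v is connected in the bag tree. The decomposition is therefore valid. The largest bag has 4 vertices, so the width is 3.

Yes; width 3.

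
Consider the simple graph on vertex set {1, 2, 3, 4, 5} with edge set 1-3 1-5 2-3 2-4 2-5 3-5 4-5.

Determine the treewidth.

2

A width-2 tree decomposition is:
Bags: B1 = {2, 3, 5}  B2 = {2, 4, 5}  B3 = {1, 3, 5}
Tree: B1–B2, B1–B3
Each bag holds 3 vertices, so the decomposition has width 2, which upper-bounds the treewidth. On the other hand G contains the 3-clique {1, 3, 5}. A clique must lie in a single bag of any decomposition, so no decomposition can have width below 2. Hence tw(G) = 2 exactly.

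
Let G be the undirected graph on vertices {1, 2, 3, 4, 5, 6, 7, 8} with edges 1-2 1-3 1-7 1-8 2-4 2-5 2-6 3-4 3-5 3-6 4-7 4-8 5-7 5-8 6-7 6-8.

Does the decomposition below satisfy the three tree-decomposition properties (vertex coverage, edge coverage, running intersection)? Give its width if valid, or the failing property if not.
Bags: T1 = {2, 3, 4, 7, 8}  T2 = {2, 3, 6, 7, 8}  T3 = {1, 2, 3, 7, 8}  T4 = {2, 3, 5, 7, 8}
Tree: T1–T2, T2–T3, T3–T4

Checking the three conditions: (i) the bags cover all of {1, 2, 3, 4, 5, 6, 7, 8}; (ii) for each edge, some bag contains both endpoints; (iii) the bags containing any fixed vertex form a subtree. All hold, so the decomposition is valid with width 5 − 1 = 4.

Yes; width 4.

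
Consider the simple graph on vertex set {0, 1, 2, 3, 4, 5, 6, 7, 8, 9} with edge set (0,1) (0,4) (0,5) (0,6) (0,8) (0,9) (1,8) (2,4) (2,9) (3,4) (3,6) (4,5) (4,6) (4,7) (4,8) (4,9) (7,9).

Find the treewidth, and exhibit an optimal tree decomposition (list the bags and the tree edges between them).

Treewidth 2.
One such decomposition:
Bags: B1 = {0, 4, 6}  B2 = {3, 4, 6}  B3 = {0, 4, 9}  B4 = {0, 4, 8}  B5 = {4, 7, 9}  B6 = {2, 4, 9}  B7 = {0, 1, 8}  B8 = {0, 4, 5}
Tree: B1–B2, B1–B3, B1–B4, B3–B5, B3–B6, B4–B7, B1–B8

The largest bag has 3 vertices, giving width 2; this decomposition certifies tw(G) ≤ 2. Conversely, {0, 1, 8} is a clique of size 3, and the vertices of any clique must share a bag in every tree decomposition; so some bag has ≥ 3 vertices and tw(G) ≥ 2. Combining the bounds, tw(G) = 2.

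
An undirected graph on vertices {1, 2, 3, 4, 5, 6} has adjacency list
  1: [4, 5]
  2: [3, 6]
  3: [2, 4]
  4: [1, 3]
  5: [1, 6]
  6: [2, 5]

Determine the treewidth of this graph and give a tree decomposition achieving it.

Treewidth 2.
Bags: B1 = {2, 3, 6}  B2 = {3, 4, 6}  B3 = {1, 4, 6}  B4 = {1, 5, 6}
Tree: B1–B2, B2–B3, B3–B4

The largest bag has 3 vertices, giving width 2; this decomposition certifies tw(G) ≤ 2. For the lower bound, G contains the cycle 6–2–3–4–1–5–6, so G is not a forest; only forests have treewidth ≤ 1, hence tw(G) ≥ 2. The upper and lower bounds meet at 2, so that is the treewidth.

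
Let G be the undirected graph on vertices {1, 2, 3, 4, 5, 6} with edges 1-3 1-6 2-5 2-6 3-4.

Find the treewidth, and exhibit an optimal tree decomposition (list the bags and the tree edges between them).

Treewidth 1.
One optimal decomposition is:
Bags: B1 = {3, 4}  B2 = {1, 3}  B3 = {1, 6}  B4 = {2, 6}  B5 = {2, 5}
Tree: B1–B2, B2–B3, B3–B4, B4–B5

Each bag holds 2 vertices, so the decomposition has width 1, which upper-bounds the treewidth. Since G has at least one edge (e.g. 4–3), it is not an edgeless graph, so tw(G) ≥ 1. Combining the bounds, tw(G) = 1.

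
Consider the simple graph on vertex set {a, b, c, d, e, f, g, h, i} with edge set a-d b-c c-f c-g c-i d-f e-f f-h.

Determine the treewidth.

1

A width-1 tree decomposition is:
Bags: B1 = {b, c}  B2 = {c, f}  B3 = {d, f}  B4 = {e, f}  B5 = {f, h}  B6 = {a, d}  B7 = {c, g}  B8 = {c, i}
Tree: B1–B2, B2–B3, B2–B4, B2–B5, B3–B6, B1–B7, B2–B8
Each bag holds 2 vertices, so the decomposition has width 1, which upper-bounds the treewidth. Any graph with an edge has treewidth ≥ 1, and G has the edge b–c. Therefore the treewidth is 1.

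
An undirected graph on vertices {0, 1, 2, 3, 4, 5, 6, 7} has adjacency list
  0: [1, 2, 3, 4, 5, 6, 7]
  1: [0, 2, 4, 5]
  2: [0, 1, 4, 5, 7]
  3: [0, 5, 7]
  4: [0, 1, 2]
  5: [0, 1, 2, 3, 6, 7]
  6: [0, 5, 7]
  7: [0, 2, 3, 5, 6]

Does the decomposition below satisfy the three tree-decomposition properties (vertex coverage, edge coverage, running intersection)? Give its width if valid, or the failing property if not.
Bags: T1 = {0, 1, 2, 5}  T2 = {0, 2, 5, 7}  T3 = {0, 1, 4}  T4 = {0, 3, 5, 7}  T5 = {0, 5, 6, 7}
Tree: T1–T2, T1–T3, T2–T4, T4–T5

A tree decomposition must satisfy three properties: every vertex lies in some bag; for every edge, both endpoints lie together in some bag; and for every vertex, the bags containing it form a connected subtree. Here edge (2,4) lies in no bag, so the decomposition is invalid.

No — edge (2,4) lies in no bag.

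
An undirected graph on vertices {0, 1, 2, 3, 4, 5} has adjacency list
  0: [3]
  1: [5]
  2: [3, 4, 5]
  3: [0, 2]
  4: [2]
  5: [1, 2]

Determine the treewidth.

A width-1 tree decomposition is:
Bags: B1 = {2, 5}  B2 = {2, 3}  B3 = {1, 5}  B4 = {2, 4}  B5 = {0, 3}
Tree: B1–B2, B1–B3, B1–B4, B2–B5
Every bag has size at most 2, so the width is 2 − 1 = 1 and tw(G) ≤ 1. Any graph with an edge has treewidth ≥ 1, and G has the edge 5–2. Hence tw(G) = 1 exactly.

1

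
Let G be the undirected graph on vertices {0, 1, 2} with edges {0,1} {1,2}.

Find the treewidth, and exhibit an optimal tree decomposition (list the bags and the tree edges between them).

The largest bag has 2 vertices, giving width 1; this decomposition certifies tw(G) ≤ 1. Since G has at least one edge (e.g. 1–0), it is not an edgeless graph, so tw(G) ≥ 1. The upper and lower bounds meet at 1, so that is the treewidth.

Treewidth 1.
Bags: B1 = {0, 1}  B2 = {1, 2}
Tree: B1–B2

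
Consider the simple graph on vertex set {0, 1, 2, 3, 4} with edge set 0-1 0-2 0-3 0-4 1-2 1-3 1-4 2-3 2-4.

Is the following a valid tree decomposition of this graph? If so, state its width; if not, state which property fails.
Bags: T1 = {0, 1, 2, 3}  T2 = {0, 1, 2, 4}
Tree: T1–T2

Vertex coverage: the bags together contain {0, 1, 2, 3, 4}, the full vertex set. Edge coverage: each edge of G has both endpoints in at least one bag. Running intersection: for every vertex, the bags containing it form a connected subtree. All three properties hold, so this is a valid tree decomposition of width max|bag| − 1 = 3, and hence tw(G) ≤ 3.

Yes; width 3.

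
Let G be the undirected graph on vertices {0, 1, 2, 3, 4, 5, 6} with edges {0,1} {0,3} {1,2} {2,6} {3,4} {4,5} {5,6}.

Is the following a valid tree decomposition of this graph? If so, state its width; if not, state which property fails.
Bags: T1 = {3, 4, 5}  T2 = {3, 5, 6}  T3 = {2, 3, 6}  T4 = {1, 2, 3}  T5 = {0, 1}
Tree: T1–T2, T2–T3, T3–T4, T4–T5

A tree decomposition must satisfy three properties: every vertex lies in some bag; for every edge, both endpoints lie together in some bag; and for every vertex, the bags containing it form a connected subtree. Here edge (3,0) lies in no bag, so the decomposition is invalid.

No — edge (3,0) lies in no bag.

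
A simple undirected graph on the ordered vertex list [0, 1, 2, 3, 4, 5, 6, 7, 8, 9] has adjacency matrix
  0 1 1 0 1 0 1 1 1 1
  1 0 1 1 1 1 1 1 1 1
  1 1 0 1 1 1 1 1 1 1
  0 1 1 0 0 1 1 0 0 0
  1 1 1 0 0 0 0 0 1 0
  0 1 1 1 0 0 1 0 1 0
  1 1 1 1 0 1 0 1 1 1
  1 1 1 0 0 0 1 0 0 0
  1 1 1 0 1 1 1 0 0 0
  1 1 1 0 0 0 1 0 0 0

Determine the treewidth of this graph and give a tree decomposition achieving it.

Treewidth 4.
One optimal decomposition is:
Bags: B1 = {0, 1, 2, 6, 9}  B2 = {0, 1, 2, 6, 8}  B3 = {0, 1, 2, 4, 8}  B4 = {1, 2, 5, 6, 8}  B5 = {0, 1, 2, 6, 7}  B6 = {1, 2, 3, 5, 6}
Tree: B1–B2, B2–B3, B2–B4, B1–B5, B4–B6

The largest bag has 5 vertices, giving width 4; this decomposition certifies tw(G) ≤ 4. For the lower bound, the 5 vertices {0, 1, 2, 4, 8} are pairwise adjacent, and any tree decomposition puts a clique entirely inside one bag — forcing width ≥ 4. Therefore the treewidth is 4.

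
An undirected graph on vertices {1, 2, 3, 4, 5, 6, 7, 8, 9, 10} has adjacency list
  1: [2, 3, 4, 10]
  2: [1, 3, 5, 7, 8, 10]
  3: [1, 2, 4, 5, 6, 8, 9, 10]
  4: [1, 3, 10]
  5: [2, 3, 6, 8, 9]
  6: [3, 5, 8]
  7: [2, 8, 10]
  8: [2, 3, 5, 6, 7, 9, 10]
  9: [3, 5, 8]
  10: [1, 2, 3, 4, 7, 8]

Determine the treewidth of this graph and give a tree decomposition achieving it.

The largest bag has 4 vertices, giving width 3; this decomposition certifies tw(G) ≤ 3. On the other hand G contains the 4-clique {2, 3, 8, 10}. A clique must lie in a single bag of any decomposition, so no decomposition can have width below 3. The upper and lower bounds meet at 3, so that is the treewidth.

Treewidth 3.
One such decomposition:
Bags: B1 = {2, 3, 5, 8}  B2 = {3, 5, 6, 8}  B3 = {2, 3, 8, 10}  B4 = {1, 2, 3, 10}  B5 = {2, 7, 8, 10}  B6 = {1, 3, 4, 10}  B7 = {3, 5, 8, 9}
Tree: B1–B2, B1–B3, B3–B4, B3–B5, B4–B6, B1–B7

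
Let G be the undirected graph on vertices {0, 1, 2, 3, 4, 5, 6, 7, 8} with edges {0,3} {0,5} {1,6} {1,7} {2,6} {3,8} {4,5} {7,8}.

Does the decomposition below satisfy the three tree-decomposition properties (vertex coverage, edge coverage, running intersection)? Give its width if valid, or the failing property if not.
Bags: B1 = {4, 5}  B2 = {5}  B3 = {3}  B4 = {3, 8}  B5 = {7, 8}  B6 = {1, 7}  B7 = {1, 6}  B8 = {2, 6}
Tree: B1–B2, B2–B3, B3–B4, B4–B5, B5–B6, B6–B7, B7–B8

No — vertex 0 appears in no bag.

A tree decomposition must satisfy three properties: every vertex lies in some bag; for every edge, both endpoints lie together in some bag; and for every vertex, the bags containing it form a connected subtree. Here vertex 0 appears in no bag, so the decomposition is invalid.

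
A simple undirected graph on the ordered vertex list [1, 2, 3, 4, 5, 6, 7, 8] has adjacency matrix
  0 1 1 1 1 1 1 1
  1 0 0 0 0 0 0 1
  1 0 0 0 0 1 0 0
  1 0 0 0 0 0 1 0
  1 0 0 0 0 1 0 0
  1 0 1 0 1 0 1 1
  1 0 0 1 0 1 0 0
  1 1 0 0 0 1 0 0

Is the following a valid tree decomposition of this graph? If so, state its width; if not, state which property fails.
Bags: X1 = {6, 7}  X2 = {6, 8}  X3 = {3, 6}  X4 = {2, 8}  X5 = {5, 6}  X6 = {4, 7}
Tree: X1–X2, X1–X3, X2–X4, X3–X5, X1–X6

A tree decomposition must satisfy three properties: every vertex lies in some bag; for every edge, both endpoints lie together in some bag; and for every vertex, the bags containing it form a connected subtree. Here vertex 1 appears in no bag, so the decomposition is invalid.

No — vertex 1 appears in no bag.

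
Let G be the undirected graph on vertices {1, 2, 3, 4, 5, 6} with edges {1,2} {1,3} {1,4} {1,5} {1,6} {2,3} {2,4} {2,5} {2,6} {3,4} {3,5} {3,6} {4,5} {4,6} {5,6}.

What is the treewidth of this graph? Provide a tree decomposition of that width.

Treewidth 5.
Bags: B1 = {1, 2, 3, 4, 5, 6}
Tree: (single bag)

With just one bag of size 6, the width is 6 − 1 = 5, so tw(G) ≤ 5. On the other hand G contains the 6-clique {1, 2, 3, 4, 5, 6}. A clique must lie in a single bag of any decomposition, so no decomposition can have width below 5. The upper and lower bounds meet at 5, so that is the treewidth.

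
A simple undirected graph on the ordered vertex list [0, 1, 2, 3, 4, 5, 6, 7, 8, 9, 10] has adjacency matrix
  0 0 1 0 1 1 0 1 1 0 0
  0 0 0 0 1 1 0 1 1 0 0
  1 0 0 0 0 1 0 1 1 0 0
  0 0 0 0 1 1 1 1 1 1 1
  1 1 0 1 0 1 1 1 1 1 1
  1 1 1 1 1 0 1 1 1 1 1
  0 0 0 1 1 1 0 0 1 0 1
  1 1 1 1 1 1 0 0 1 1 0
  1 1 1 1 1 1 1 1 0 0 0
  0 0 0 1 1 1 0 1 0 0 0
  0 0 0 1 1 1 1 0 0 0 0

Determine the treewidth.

4

A width-4 tree decomposition is:
Bags: B1 = {3, 4, 5, 7, 8}  B2 = {3, 4, 5, 6, 8}  B3 = {0, 4, 5, 7, 8}  B4 = {1, 4, 5, 7, 8}  B5 = {0, 2, 5, 7, 8}  B6 = {3, 4, 5, 6, 10}  B7 = {3, 4, 5, 7, 9}
Tree: B1–B2, B1–B3, B1–B4, B3–B5, B2–B6, B1–B7
Each bag holds 5 vertices, so the decomposition has width 4, which upper-bounds the treewidth. For the lower bound, the 5 vertices {0, 2, 5, 7, 8} are pairwise adjacent, and any tree decomposition puts a clique entirely inside one bag — forcing width ≥ 4. The upper and lower bounds meet at 4, so that is the treewidth.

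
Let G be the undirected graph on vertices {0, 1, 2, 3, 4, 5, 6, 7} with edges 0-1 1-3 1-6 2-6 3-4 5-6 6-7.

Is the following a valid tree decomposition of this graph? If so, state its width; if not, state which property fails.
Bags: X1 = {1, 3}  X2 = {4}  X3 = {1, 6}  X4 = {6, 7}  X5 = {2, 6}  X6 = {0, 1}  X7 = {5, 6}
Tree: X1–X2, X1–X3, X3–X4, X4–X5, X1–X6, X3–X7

A tree decomposition must satisfy three properties: every vertex lies in some bag; for every edge, both endpoints lie together in some bag; and for every vertex, the bags containing it form a connected subtree. Here edge (3,4) lies in no bag, so the decomposition is invalid.

No — edge (3,4) lies in no bag.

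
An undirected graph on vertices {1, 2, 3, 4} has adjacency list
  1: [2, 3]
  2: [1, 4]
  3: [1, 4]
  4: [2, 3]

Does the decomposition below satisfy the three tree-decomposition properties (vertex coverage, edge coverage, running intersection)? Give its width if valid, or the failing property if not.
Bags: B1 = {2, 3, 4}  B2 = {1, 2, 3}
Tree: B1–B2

Yes; width 2.

Every vertex of G appears in some bag (union = {1, 2, 3, 4}); every edge is covered by a bag; and for each vertex v the set of bags containing v is connected in the bag tree. The decomposition is therefore valid. The largest bag has 3 vertices, so the width is 2.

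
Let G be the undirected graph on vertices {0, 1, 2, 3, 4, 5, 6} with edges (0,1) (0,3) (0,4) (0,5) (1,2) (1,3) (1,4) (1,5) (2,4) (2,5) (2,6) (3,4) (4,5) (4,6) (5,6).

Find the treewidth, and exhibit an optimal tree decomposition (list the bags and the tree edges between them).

Treewidth 3.
One optimal decomposition is:
Bags: B1 = {0, 1, 4, 5}  B2 = {1, 2, 4, 5}  B3 = {0, 1, 3, 4}  B4 = {2, 4, 5, 6}
Tree: B1–B2, B1–B3, B2–B4

Each bag holds 4 vertices, so the decomposition has width 3, which upper-bounds the treewidth. Conversely, {0, 1, 3, 4} is a clique of size 4, and the vertices of any clique must share a bag in every tree decomposition; so some bag has ≥ 4 vertices and tw(G) ≥ 3. Hence tw(G) = 3 exactly.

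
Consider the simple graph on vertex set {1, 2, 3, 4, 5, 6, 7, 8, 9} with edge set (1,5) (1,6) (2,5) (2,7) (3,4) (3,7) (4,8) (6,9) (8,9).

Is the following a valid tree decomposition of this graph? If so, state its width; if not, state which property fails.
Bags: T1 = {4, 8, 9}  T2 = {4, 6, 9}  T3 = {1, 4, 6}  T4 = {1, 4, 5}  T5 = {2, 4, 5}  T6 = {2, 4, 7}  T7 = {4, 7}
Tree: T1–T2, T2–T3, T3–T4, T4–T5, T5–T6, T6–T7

A tree decomposition must satisfy three properties: every vertex lies in some bag; for every edge, both endpoints lie together in some bag; and for every vertex, the bags containing it form a connected subtree. Here vertex 3 appears in no bag, so the decomposition is invalid.

No — vertex 3 appears in no bag.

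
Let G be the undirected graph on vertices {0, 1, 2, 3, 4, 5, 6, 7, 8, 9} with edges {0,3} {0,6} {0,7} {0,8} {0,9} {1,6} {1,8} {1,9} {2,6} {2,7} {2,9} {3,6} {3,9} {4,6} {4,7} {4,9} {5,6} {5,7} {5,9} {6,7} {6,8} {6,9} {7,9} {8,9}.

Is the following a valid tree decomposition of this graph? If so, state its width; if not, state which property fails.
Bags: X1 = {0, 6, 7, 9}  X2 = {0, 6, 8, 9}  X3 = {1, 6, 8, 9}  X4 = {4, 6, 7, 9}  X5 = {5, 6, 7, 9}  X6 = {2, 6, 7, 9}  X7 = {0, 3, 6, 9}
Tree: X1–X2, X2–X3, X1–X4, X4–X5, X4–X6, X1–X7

Yes; width 3.

Checking the three conditions: (i) the bags cover all of {0, 1, 2, 3, 4, 5, 6, 7, 8, 9}; (ii) for each edge, some bag contains both endpoints; (iii) the bags containing any fixed vertex form a subtree. All hold, so the decomposition is valid with width 4 − 1 = 3.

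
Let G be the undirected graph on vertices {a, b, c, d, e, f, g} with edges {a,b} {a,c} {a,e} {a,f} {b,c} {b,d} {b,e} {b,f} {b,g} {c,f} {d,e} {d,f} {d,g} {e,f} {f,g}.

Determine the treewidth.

3

A width-3 tree decomposition is:
Bags: B1 = {a, b, c, f}  B2 = {a, b, e, f}  B3 = {b, d, e, f}  B4 = {b, d, f, g}
Tree: B1–B2, B2–B3, B3–B4
The largest bag has 4 vertices, giving width 3; this decomposition certifies tw(G) ≤ 3. On the other hand G contains the 4-clique {b, d, f, g}. A clique must lie in a single bag of any decomposition, so no decomposition can have width below 3. The upper and lower bounds meet at 3, so that is the treewidth.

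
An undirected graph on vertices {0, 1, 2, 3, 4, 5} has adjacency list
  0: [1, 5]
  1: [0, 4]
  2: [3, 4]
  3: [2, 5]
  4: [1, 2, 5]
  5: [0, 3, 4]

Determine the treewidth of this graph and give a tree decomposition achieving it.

Treewidth 2.
One optimal decomposition is:
Bags: B1 = {2, 3, 5}  B2 = {2, 4, 5}  B3 = {0, 4, 5}  B4 = {0, 1, 4}
Tree: B1–B2, B2–B3, B3–B4

Each bag holds 3 vertices, so the decomposition has width 2, which upper-bounds the treewidth. Since 3–2–4–5–3 is a cycle in G, G is not acyclic. Forests are exactly the graphs of treewidth ≤ 1, so tw(G) ≥ 2. The upper and lower bounds meet at 2, so that is the treewidth.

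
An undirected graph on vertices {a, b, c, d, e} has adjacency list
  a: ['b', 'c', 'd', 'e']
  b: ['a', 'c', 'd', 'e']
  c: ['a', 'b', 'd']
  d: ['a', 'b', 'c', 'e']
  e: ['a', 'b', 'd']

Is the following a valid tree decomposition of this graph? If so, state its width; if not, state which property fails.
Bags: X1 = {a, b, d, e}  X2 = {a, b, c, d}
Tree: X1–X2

Yes; width 3.

Vertex coverage: the bags together contain {a, b, c, d, e}, the full vertex set. Edge coverage: each edge of G has both endpoints in at least one bag. Running intersection: for every vertex, the bags containing it form a connected subtree. All three properties hold, so this is a valid tree decomposition of width max|bag| − 1 = 3, and hence tw(G) ≤ 3.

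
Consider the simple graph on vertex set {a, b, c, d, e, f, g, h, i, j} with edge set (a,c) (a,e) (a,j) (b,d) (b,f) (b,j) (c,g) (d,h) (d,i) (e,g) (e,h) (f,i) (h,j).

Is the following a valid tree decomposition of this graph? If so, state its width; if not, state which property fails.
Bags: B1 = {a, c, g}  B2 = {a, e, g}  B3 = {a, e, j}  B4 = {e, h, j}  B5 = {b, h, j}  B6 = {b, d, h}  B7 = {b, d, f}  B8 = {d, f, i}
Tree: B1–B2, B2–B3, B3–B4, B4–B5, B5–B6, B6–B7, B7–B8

Yes; width 2.

Every vertex of G appears in some bag (union = {a, b, c, d, e, f, g, h, i, j}); every edge is covered by a bag; and for each vertex v the set of bags containing v is connected in the bag tree. The decomposition is therefore valid. The largest bag has 3 vertices, so the width is 2.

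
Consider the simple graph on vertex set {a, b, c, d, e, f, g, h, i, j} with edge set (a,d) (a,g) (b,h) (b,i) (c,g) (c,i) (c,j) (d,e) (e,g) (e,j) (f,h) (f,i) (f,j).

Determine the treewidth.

2

A width-2 tree decomposition is:
Bags: B1 = {a, d, g}  B2 = {d, e, g}  B3 = {c, e, g}  B4 = {c, e, j}  B5 = {c, i, j}  B6 = {f, i, j}  B7 = {b, f, i}  B8 = {b, f, h}
Tree: B1–B2, B2–B3, B3–B4, B4–B5, B5–B6, B6–B7, B7–B8
Every bag has size at most 3, so the width is 3 − 1 = 2 and tw(G) ≤ 2. The edges a–d–e–g–a form a cycle, so G is not a tree and its treewidth is at least 2. Hence tw(G) = 2 exactly.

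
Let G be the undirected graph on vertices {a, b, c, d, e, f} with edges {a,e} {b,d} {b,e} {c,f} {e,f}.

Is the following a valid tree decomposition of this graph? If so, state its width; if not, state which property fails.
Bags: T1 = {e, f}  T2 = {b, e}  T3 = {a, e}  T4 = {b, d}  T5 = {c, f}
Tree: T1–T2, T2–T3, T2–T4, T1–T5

Yes; width 1.

Vertex coverage: the bags together contain {a, b, c, d, e, f}, the full vertex set. Edge coverage: each edge of G has both endpoints in at least one bag. Running intersection: for every vertex, the bags containing it form a connected subtree. All three properties hold, so this is a valid tree decomposition of width max|bag| − 1 = 1, and hence tw(G) ≤ 1.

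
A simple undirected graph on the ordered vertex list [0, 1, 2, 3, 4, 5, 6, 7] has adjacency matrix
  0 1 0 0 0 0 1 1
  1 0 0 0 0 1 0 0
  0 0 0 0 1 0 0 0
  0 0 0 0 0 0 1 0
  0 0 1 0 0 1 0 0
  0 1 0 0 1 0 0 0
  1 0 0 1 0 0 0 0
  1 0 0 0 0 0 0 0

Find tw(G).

1

A width-1 tree decomposition is:
Bags: B1 = {0, 7}  B2 = {0, 1}  B3 = {0, 6}  B4 = {1, 5}  B5 = {4, 5}  B6 = {2, 4}  B7 = {3, 6}
Tree: B1–B2, B2–B3, B2–B4, B4–B5, B5–B6, B3–B7
The largest bag has 2 vertices, giving width 1; this decomposition certifies tw(G) ≤ 1. G has an edge, so its treewidth is at least 1. Combining the bounds, tw(G) = 1.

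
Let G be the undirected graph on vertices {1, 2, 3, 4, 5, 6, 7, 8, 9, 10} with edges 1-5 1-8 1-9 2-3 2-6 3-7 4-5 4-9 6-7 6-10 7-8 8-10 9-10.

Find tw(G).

2

A width-2 tree decomposition is:
Bags: B1 = {4, 5, 9}  B2 = {1, 5, 9}  B3 = {1, 9, 10}  B4 = {1, 8, 10}  B5 = {6, 8, 10}  B6 = {6, 7, 8}  B7 = {2, 6, 7}  B8 = {2, 3, 7}
Tree: B1–B2, B2–B3, B3–B4, B4–B5, B5–B6, B6–B7, B7–B8
The largest bag has 3 vertices, giving width 2; this decomposition certifies tw(G) ≤ 2. Since 4–5–1–9–4 is a cycle in G, G is not acyclic. Forests are exactly the graphs of treewidth ≤ 1, so tw(G) ≥ 2. The upper and lower bounds meet at 2, so that is the treewidth.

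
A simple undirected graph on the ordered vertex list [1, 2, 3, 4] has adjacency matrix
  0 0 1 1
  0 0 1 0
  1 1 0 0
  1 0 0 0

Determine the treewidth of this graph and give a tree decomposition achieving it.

Every bag has size at most 2, so the width is 2 − 1 = 1 and tw(G) ≤ 1. Since G has at least one edge (e.g. 4–1), it is not an edgeless graph, so tw(G) ≥ 1. Combining the bounds, tw(G) = 1.

Treewidth 1.
One such decomposition:
Bags: B1 = {1, 4}  B2 = {1, 3}  B3 = {2, 3}
Tree: B1–B2, B2–B3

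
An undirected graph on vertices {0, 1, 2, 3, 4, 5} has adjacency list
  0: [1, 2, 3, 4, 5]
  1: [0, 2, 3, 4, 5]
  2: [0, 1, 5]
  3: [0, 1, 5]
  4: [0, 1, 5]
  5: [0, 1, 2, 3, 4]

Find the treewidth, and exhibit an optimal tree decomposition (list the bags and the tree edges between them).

Each bag holds 4 vertices, so the decomposition has width 3, which upper-bounds the treewidth. Conversely, {0, 1, 2, 5} is a clique of size 4, and the vertices of any clique must share a bag in every tree decomposition; so some bag has ≥ 4 vertices and tw(G) ≥ 3. Therefore the treewidth is 3.

Treewidth 3.
One such decomposition:
Bags: B1 = {0, 1, 2, 5}  B2 = {0, 1, 3, 5}  B3 = {0, 1, 4, 5}
Tree: B1–B2, B2–B3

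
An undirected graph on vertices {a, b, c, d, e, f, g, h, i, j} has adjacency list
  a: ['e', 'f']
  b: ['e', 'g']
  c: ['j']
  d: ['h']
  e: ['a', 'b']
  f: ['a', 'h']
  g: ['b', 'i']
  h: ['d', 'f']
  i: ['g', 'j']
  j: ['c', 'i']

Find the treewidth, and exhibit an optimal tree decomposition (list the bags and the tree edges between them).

Treewidth 1.
One such decomposition:
Bags: B1 = {d, h}  B2 = {f, h}  B3 = {a, f}  B4 = {a, e}  B5 = {b, e}  B6 = {b, g}  B7 = {g, i}  B8 = {i, j}  B9 = {c, j}
Tree: B1–B2, B2–B3, B3–B4, B4–B5, B5–B6, B6–B7, B7–B8, B8–B9

Each bag holds 2 vertices, so the decomposition has width 1, which upper-bounds the treewidth. Any graph with an edge has treewidth ≥ 1, and G has the edge d–h. The upper and lower bounds meet at 1, so that is the treewidth.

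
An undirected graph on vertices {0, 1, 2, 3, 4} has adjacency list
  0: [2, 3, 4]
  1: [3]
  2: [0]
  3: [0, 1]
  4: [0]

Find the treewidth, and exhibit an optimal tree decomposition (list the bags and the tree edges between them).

Treewidth 1.
One optimal decomposition is:
Bags: B1 = {0, 2}  B2 = {0, 4}  B3 = {0, 3}  B4 = {1, 3}
Tree: B1–B2, B2–B3, B3–B4

Each bag holds 2 vertices, so the decomposition has width 1, which upper-bounds the treewidth. Since G has at least one edge (e.g. 0–2), it is not an edgeless graph, so tw(G) ≥ 1. Hence tw(G) = 1 exactly.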